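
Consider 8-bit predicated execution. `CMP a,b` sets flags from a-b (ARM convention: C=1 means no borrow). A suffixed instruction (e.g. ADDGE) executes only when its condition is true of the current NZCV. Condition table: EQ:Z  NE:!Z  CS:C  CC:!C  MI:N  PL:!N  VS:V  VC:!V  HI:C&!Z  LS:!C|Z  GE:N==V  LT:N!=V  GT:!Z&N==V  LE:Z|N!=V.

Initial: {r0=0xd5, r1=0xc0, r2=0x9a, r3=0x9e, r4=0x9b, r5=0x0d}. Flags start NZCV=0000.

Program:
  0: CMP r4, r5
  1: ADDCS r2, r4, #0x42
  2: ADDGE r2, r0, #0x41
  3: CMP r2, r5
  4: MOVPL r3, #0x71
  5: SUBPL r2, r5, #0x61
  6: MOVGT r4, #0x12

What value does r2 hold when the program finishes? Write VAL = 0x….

[0] flags=1010 → (cmp)
[1] flags=1010 CS?T → r2=0xdd
[2] flags=1010 GE?F → skip
[3] flags=1010 → (cmp)
[4] flags=1010 PL?F → skip
[5] flags=1010 PL?F → skip
[6] flags=1010 GT?F → skip

VAL = 0xdd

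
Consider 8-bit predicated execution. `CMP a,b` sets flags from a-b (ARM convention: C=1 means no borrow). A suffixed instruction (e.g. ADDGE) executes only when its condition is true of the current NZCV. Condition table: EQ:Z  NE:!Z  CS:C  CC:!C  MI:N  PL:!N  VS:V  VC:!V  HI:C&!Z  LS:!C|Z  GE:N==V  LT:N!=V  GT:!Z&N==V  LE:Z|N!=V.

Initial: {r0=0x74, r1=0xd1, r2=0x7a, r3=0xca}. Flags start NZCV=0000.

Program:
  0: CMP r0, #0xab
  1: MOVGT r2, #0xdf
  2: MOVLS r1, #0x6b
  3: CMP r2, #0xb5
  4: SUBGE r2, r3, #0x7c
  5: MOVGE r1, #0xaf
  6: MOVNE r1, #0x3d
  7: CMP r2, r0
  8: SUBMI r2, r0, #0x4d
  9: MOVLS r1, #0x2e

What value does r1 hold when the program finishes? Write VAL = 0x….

VAL = 0x2e

0: ✓ CMP  NZCV=1001
1: ✓ MOVGT  r2←0xdf
2: ✓ MOVLS  r1←0x6b
3: ✓ CMP  NZCV=0010
4: ✓ SUBGE  r2←0x4e
5: ✓ MOVGE  r1←0xaf
6: ✓ MOVNE  r1←0x3d
7: ✓ CMP  NZCV=1000
8: ✓ SUBMI  r2←0x27
9: ✓ MOVLS  r1←0x2e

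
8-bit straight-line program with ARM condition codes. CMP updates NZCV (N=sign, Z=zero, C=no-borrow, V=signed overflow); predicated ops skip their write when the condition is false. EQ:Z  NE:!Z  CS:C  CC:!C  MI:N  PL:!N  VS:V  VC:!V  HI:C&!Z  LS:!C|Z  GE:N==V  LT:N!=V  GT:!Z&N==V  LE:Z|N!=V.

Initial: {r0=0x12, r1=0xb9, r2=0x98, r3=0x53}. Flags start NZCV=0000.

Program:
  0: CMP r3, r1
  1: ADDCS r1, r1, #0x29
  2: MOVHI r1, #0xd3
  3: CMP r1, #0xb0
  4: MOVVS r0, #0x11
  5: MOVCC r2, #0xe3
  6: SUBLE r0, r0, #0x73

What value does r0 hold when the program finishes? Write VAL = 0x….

VAL = 0x12

[0] flags=1001 → (cmp)
[1] flags=1001 CS?F → skip
[2] flags=1001 HI?F → skip
[3] flags=0010 → (cmp)
[4] flags=0010 VS?F → skip
[5] flags=0010 CC?F → skip
[6] flags=0010 LE?F → skip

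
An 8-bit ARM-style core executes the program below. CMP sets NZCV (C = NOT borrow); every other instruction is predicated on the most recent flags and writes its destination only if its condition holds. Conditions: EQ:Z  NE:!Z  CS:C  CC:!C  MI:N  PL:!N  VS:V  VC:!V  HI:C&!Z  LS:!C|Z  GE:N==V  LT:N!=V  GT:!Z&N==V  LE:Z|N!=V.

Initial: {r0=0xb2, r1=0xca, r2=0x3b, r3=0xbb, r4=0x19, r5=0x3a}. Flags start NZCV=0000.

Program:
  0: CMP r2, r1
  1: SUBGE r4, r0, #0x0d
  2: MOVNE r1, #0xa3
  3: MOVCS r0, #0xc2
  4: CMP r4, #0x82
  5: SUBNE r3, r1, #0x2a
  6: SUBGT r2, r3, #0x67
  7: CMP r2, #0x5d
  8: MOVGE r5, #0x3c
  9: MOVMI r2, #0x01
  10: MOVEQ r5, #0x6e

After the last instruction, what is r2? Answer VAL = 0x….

[0] flags=0000 → (cmp)
[1] flags=0000 GE?T → r4=0xa5
[2] flags=0000 NE?T → r1=0xa3
[3] flags=0000 CS?F → skip
[4] flags=0010 → (cmp)
[5] flags=0010 NE?T → r3=0x79
[6] flags=0010 GT?T → r2=0x12
[7] flags=1000 → (cmp)
[8] flags=1000 GE?F → skip
[9] flags=1000 MI?T → r2=0x01
[10] flags=1000 EQ?F → skip

VAL = 0x01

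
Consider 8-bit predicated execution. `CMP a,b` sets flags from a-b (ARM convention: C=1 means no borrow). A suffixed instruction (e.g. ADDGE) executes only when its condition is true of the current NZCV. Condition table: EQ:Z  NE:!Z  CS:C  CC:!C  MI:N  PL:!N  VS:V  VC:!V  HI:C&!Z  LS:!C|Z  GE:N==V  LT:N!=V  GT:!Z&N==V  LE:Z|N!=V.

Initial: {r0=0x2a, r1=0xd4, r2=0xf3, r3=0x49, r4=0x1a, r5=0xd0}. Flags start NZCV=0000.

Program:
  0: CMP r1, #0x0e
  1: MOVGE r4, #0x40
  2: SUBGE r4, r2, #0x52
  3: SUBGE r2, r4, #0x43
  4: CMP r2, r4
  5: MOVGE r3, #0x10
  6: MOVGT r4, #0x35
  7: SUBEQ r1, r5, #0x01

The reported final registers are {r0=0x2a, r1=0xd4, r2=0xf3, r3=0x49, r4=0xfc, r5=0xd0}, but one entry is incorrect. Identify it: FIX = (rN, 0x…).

0: ✓ CMP  NZCV=1010
1: · MOVGE
2: · SUBGE
3: · SUBGE
4: ✓ CMP  NZCV=1010
5: · MOVGE
6: · MOVGT
7: · SUBEQ

FIX = (r4, 0x1a)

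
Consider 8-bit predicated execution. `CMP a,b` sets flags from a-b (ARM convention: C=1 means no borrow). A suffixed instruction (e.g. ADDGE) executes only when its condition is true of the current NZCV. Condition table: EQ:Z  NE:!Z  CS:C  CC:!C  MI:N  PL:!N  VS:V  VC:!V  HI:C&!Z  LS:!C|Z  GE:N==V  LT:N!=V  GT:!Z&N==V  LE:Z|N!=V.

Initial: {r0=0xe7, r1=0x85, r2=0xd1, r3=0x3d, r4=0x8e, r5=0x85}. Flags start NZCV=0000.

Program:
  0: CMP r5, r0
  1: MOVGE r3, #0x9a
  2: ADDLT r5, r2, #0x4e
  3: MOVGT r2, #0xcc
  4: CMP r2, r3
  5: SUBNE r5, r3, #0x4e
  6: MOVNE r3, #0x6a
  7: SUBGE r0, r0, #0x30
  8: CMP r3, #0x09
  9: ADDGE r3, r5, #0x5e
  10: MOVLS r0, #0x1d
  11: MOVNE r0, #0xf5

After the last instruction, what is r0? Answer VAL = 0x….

0: ✓ CMP  NZCV=1000
1: · MOVGE
2: ✓ ADDLT  r5←0x1f
3: · MOVGT
4: ✓ CMP  NZCV=1010
5: ✓ SUBNE  r5←0xef
6: ✓ MOVNE  r3←0x6a
7: · SUBGE
8: ✓ CMP  NZCV=0010
9: ✓ ADDGE  r3←0x4d
10: · MOVLS
11: ✓ MOVNE  r0←0xf5

VAL = 0xf5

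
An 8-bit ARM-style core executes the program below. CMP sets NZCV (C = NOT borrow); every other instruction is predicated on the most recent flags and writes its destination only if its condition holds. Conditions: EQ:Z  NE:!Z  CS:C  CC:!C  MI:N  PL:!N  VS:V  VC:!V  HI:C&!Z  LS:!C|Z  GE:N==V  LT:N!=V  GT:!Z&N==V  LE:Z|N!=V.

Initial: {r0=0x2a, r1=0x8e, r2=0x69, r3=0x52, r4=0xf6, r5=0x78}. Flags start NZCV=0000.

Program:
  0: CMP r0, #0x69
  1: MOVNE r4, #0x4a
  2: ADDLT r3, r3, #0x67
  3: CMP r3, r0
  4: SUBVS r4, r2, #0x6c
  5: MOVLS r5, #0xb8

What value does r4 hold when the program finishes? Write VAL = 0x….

VAL = 0x4a

0: ✓ CMP  NZCV=1000
1: ✓ MOVNE  r4←0x4a
2: ✓ ADDLT  r3←0xb9
3: ✓ CMP  NZCV=1010
4: · SUBVS
5: · MOVLS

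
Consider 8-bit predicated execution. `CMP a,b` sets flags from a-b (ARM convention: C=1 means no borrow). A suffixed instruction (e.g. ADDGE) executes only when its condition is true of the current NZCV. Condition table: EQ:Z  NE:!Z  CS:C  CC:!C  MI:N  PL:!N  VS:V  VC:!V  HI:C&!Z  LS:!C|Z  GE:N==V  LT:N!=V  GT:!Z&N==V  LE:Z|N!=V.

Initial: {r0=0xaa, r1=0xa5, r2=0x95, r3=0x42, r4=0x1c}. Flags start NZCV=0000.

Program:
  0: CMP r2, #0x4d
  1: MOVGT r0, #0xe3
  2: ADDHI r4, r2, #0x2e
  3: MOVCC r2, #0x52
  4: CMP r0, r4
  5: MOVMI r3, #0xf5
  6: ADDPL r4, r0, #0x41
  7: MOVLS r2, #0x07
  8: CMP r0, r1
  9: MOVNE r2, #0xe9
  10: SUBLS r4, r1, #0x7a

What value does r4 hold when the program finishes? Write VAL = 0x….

[0] flags=0011 → (cmp)
[1] flags=0011 GT?F → skip
[2] flags=0011 HI?T → r4=0xc3
[3] flags=0011 CC?F → skip
[4] flags=1000 → (cmp)
[5] flags=1000 MI?T → r3=0xf5
[6] flags=1000 PL?F → skip
[7] flags=1000 LS?T → r2=0x07
[8] flags=0010 → (cmp)
[9] flags=0010 NE?T → r2=0xe9
[10] flags=0010 LS?F → skip

VAL = 0xc3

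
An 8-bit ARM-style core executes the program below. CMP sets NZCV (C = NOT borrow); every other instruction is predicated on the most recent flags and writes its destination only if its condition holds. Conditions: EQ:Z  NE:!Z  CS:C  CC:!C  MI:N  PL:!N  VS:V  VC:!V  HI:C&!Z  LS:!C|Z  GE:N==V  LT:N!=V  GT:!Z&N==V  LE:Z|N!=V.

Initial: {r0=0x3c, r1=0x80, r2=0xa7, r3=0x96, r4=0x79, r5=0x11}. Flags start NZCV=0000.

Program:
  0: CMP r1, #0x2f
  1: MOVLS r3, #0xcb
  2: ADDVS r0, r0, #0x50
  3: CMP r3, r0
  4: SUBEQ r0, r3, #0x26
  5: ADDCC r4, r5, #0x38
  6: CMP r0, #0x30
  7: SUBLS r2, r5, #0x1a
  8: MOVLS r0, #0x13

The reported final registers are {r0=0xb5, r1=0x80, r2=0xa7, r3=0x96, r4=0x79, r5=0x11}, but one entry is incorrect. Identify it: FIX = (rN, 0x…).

FIX = (r0, 0x8c)

[0] flags=0011 → (cmp)
[1] flags=0011 LS?F → skip
[2] flags=0011 VS?T → r0=0x8c
[3] flags=0010 → (cmp)
[4] flags=0010 EQ?F → skip
[5] flags=0010 CC?F → skip
[6] flags=0011 → (cmp)
[7] flags=0011 LS?F → skip
[8] flags=0011 LS?F → skip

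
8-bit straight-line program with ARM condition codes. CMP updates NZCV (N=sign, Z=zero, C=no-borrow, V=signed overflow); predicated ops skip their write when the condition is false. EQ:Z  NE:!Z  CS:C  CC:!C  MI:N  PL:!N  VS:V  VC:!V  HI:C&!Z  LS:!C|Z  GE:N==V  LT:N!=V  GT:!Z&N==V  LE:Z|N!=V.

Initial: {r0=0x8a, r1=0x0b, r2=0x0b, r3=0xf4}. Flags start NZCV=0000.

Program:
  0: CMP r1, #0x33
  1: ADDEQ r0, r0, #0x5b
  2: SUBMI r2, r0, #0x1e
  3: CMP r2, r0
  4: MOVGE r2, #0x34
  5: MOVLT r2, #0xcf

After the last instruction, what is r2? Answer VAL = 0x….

0: ✓ CMP  NZCV=1000
1: · ADDEQ
2: ✓ SUBMI  r2←0x6c
3: ✓ CMP  NZCV=1001
4: ✓ MOVGE  r2←0x34
5: · MOVLT

VAL = 0x34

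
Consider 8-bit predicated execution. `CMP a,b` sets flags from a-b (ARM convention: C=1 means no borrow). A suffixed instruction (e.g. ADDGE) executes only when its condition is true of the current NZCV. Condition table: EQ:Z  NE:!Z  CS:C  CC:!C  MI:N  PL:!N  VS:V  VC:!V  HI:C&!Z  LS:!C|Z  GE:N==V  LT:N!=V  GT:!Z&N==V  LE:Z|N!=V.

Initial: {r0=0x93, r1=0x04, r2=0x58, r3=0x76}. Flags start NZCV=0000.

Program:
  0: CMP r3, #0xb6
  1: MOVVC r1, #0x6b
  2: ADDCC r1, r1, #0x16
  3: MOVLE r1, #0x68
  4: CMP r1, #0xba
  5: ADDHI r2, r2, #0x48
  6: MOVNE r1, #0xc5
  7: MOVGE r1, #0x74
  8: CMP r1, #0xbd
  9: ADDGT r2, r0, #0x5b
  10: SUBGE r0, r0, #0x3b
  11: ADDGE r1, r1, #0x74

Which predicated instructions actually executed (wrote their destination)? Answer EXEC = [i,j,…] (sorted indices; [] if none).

EXEC = [2,6,7,9,10,11]

[0] flags=1001 → (cmp)
[1] flags=1001 VC?F → skip
[2] flags=1001 CC?T → r1=0x1a
[3] flags=1001 LE?F → skip
[4] flags=0000 → (cmp)
[5] flags=0000 HI?F → skip
[6] flags=0000 NE?T → r1=0xc5
[7] flags=0000 GE?T → r1=0x74
[8] flags=1001 → (cmp)
[9] flags=1001 GT?T → r2=0xee
[10] flags=1001 GE?T → r0=0x58
[11] flags=1001 GE?T → r1=0xe8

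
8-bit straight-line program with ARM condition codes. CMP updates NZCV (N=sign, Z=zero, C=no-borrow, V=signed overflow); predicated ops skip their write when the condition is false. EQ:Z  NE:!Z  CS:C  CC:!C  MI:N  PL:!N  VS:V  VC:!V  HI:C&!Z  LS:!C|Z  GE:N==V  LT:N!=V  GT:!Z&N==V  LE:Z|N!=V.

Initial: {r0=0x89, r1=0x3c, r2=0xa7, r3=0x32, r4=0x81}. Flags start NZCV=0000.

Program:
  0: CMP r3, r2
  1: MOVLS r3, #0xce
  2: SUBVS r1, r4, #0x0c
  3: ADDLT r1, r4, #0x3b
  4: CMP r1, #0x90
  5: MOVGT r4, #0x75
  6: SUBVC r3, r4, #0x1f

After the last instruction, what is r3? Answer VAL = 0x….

0: ✓ CMP  NZCV=1001
1: ✓ MOVLS  r3←0xce
2: ✓ SUBVS  r1←0x75
3: · ADDLT
4: ✓ CMP  NZCV=1001
5: ✓ MOVGT  r4←0x75
6: · SUBVC

VAL = 0xce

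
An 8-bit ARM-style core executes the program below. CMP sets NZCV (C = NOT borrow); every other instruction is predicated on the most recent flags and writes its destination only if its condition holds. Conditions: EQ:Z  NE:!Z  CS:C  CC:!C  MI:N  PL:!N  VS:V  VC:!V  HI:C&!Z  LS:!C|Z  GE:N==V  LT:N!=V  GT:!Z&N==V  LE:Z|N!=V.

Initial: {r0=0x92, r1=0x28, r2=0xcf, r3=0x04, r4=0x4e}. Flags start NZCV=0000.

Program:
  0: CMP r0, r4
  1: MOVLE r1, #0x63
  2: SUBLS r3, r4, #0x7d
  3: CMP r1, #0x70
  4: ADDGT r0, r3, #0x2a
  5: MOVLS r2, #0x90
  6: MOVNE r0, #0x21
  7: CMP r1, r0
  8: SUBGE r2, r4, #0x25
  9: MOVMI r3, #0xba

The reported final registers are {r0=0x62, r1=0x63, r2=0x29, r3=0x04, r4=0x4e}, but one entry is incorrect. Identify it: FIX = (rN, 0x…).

FIX = (r0, 0x21)

0: ✓ CMP  NZCV=0011
1: ✓ MOVLE  r1←0x63
2: · SUBLS
3: ✓ CMP  NZCV=1000
4: · ADDGT
5: ✓ MOVLS  r2←0x90
6: ✓ MOVNE  r0←0x21
7: ✓ CMP  NZCV=0010
8: ✓ SUBGE  r2←0x29
9: · MOVMI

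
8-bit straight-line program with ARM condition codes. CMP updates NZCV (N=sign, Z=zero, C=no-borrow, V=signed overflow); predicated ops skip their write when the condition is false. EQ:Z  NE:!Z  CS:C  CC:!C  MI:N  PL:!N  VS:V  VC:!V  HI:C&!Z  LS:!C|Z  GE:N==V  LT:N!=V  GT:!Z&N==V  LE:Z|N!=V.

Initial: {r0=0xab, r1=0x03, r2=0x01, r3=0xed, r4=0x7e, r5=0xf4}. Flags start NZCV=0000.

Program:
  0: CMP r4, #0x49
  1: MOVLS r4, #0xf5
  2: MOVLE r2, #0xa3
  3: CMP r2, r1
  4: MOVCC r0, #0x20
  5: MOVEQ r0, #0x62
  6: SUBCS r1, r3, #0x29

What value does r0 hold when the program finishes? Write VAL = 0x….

VAL = 0x20

0: ✓ CMP  NZCV=0010
1: · MOVLS
2: · MOVLE
3: ✓ CMP  NZCV=1000
4: ✓ MOVCC  r0←0x20
5: · MOVEQ
6: · SUBCS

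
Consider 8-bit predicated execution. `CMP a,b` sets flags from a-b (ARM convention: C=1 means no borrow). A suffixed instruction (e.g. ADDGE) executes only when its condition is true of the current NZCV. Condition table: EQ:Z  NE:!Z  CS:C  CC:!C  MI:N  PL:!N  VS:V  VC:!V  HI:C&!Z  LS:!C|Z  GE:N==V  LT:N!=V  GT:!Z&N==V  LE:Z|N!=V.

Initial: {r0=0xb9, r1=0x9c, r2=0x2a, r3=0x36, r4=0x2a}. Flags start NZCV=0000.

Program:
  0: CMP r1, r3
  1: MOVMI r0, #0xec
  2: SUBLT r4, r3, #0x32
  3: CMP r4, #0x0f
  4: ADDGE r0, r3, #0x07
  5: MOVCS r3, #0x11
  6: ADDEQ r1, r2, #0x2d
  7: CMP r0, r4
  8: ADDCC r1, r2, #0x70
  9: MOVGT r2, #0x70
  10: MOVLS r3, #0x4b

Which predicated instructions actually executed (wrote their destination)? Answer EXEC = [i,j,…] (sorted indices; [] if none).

EXEC = [2]

[0] flags=0011 → (cmp)
[1] flags=0011 MI?F → skip
[2] flags=0011 LT?T → r4=0x04
[3] flags=1000 → (cmp)
[4] flags=1000 GE?F → skip
[5] flags=1000 CS?F → skip
[6] flags=1000 EQ?F → skip
[7] flags=1010 → (cmp)
[8] flags=1010 CC?F → skip
[9] flags=1010 GT?F → skip
[10] flags=1010 LS?F → skip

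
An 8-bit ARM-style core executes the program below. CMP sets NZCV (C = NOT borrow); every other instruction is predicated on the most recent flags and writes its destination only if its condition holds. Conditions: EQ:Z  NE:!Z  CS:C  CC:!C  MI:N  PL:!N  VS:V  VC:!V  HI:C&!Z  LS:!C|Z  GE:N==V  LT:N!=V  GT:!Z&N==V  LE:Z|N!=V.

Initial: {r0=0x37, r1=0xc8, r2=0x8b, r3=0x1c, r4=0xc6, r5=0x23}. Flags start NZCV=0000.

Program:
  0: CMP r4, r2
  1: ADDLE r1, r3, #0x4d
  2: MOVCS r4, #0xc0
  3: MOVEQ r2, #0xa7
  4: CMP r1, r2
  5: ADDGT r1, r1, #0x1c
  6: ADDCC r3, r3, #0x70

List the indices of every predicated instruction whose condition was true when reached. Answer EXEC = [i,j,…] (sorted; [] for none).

0: ✓ CMP  NZCV=0010
1: · ADDLE
2: ✓ MOVCS  r4←0xc0
3: · MOVEQ
4: ✓ CMP  NZCV=0010
5: ✓ ADDGT  r1←0xe4
6: · ADDCC

EXEC = [2,5]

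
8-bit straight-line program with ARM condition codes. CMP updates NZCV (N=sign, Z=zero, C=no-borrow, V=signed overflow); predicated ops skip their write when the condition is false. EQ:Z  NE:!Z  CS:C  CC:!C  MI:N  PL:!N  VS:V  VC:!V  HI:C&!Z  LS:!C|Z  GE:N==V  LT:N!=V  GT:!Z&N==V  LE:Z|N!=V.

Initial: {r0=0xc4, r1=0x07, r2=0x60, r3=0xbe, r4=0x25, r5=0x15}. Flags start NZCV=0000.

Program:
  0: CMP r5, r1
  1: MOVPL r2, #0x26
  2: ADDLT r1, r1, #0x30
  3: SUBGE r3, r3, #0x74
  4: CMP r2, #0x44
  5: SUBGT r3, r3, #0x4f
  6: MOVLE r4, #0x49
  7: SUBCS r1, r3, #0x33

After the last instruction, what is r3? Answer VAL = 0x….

VAL = 0x4a

0: ✓ CMP  NZCV=0010
1: ✓ MOVPL  r2←0x26
2: · ADDLT
3: ✓ SUBGE  r3←0x4a
4: ✓ CMP  NZCV=1000
5: · SUBGT
6: ✓ MOVLE  r4←0x49
7: · SUBCS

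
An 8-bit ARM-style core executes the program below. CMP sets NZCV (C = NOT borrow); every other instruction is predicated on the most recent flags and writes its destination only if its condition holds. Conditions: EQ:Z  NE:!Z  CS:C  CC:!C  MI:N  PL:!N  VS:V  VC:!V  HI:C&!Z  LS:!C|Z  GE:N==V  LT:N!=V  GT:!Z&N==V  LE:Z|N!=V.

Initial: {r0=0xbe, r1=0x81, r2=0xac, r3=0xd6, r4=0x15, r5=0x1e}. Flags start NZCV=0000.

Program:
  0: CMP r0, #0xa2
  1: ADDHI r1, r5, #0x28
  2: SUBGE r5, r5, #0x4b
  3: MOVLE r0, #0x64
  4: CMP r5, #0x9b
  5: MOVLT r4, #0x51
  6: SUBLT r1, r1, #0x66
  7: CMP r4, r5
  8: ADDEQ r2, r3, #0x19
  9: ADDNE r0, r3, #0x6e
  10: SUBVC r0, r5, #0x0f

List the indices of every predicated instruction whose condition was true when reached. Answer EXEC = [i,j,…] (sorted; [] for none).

EXEC = [1,2,9,10]

[0] flags=0010 → (cmp)
[1] flags=0010 HI?T → r1=0x46
[2] flags=0010 GE?T → r5=0xd3
[3] flags=0010 LE?F → skip
[4] flags=0010 → (cmp)
[5] flags=0010 LT?F → skip
[6] flags=0010 LT?F → skip
[7] flags=0000 → (cmp)
[8] flags=0000 EQ?F → skip
[9] flags=0000 NE?T → r0=0x44
[10] flags=0000 VC?T → r0=0xc4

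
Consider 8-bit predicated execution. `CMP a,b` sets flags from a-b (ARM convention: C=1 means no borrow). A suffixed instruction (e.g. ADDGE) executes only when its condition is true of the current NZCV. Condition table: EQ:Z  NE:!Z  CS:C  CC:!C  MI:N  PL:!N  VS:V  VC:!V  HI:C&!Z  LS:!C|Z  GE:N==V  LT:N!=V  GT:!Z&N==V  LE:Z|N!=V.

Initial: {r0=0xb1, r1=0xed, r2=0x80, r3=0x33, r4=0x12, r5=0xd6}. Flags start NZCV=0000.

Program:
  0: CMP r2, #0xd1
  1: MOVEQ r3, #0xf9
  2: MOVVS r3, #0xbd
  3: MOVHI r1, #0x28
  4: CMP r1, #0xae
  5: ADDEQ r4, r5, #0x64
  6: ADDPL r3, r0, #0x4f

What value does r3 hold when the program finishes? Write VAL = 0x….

VAL = 0x00

0: ✓ CMP  NZCV=1000
1: · MOVEQ
2: · MOVVS
3: · MOVHI
4: ✓ CMP  NZCV=0010
5: · ADDEQ
6: ✓ ADDPL  r3←0x00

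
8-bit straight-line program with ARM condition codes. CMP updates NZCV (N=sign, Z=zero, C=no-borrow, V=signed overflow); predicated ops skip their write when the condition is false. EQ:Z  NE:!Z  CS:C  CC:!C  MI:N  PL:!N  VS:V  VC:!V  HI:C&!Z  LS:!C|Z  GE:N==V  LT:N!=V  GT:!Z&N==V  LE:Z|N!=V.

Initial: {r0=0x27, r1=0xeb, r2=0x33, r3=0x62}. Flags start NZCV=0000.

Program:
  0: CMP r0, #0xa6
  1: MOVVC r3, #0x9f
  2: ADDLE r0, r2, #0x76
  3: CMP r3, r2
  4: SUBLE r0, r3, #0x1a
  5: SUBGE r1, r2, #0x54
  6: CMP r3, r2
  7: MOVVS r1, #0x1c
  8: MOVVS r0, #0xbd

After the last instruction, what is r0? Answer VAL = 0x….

VAL = 0x27

[0] flags=1001 → (cmp)
[1] flags=1001 VC?F → skip
[2] flags=1001 LE?F → skip
[3] flags=0010 → (cmp)
[4] flags=0010 LE?F → skip
[5] flags=0010 GE?T → r1=0xdf
[6] flags=0010 → (cmp)
[7] flags=0010 VS?F → skip
[8] flags=0010 VS?F → skip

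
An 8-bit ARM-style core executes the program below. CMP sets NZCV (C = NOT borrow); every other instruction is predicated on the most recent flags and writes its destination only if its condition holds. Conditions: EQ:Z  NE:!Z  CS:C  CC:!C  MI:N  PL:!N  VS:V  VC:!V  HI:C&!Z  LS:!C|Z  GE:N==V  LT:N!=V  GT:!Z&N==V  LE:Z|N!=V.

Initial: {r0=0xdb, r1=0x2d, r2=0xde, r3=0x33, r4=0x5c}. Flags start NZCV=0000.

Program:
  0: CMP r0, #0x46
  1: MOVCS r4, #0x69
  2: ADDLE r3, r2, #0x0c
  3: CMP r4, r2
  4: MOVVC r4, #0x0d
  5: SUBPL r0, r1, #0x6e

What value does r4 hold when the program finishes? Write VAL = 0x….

VAL = 0x69

[0] flags=1010 → (cmp)
[1] flags=1010 CS?T → r4=0x69
[2] flags=1010 LE?T → r3=0xea
[3] flags=1001 → (cmp)
[4] flags=1001 VC?F → skip
[5] flags=1001 PL?F → skip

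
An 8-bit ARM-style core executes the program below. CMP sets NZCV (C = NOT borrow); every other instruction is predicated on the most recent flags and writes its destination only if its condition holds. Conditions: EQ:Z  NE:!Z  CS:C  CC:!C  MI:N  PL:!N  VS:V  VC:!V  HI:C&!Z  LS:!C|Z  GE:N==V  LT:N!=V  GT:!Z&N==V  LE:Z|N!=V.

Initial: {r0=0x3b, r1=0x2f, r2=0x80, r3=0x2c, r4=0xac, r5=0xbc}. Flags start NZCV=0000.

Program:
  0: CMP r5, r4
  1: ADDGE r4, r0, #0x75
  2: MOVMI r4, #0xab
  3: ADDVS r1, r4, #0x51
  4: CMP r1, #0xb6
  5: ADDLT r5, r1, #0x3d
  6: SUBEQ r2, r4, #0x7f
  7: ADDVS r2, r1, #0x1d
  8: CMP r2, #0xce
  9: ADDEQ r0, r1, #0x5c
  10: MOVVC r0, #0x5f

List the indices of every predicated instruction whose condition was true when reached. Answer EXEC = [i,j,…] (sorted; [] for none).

EXEC = [1,10]

[0] flags=0010 → (cmp)
[1] flags=0010 GE?T → r4=0xb0
[2] flags=0010 MI?F → skip
[3] flags=0010 VS?F → skip
[4] flags=0000 → (cmp)
[5] flags=0000 LT?F → skip
[6] flags=0000 EQ?F → skip
[7] flags=0000 VS?F → skip
[8] flags=1000 → (cmp)
[9] flags=1000 EQ?F → skip
[10] flags=1000 VC?T → r0=0x5f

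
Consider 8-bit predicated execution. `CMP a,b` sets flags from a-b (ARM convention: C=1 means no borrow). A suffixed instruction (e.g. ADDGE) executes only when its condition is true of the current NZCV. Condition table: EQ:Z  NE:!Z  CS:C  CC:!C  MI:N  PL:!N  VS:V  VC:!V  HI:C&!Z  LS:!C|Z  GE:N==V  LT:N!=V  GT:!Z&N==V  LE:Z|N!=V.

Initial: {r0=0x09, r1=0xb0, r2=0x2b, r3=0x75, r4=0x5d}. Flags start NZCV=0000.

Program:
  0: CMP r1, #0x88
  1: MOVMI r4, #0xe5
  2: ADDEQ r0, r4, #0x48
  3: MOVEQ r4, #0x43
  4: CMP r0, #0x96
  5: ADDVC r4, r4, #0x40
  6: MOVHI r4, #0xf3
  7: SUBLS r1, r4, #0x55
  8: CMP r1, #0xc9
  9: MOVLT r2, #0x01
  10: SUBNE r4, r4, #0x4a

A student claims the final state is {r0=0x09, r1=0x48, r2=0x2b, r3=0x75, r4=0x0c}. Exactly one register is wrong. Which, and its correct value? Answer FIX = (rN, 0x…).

0: ✓ CMP  NZCV=0010
1: · MOVMI
2: · ADDEQ
3: · MOVEQ
4: ✓ CMP  NZCV=0000
5: ✓ ADDVC  r4←0x9d
6: · MOVHI
7: ✓ SUBLS  r1←0x48
8: ✓ CMP  NZCV=0000
9: · MOVLT
10: ✓ SUBNE  r4←0x53

FIX = (r4, 0x53)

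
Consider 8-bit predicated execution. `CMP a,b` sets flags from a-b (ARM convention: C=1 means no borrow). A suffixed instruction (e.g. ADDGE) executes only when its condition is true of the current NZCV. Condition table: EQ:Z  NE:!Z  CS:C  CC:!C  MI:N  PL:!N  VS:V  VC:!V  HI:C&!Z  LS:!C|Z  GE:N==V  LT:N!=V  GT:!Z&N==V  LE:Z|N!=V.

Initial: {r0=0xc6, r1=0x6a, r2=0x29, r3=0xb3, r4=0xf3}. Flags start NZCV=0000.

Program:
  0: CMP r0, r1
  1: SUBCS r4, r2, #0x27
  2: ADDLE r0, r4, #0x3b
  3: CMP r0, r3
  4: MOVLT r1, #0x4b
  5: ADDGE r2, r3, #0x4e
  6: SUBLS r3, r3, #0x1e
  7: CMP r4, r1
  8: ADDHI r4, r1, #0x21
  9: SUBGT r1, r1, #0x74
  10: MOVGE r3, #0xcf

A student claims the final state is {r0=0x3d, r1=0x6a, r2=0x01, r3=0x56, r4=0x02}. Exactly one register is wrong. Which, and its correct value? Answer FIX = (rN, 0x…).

0: ✓ CMP  NZCV=0011
1: ✓ SUBCS  r4←0x02
2: ✓ ADDLE  r0←0x3d
3: ✓ CMP  NZCV=1001
4: · MOVLT
5: ✓ ADDGE  r2←0x01
6: ✓ SUBLS  r3←0x95
7: ✓ CMP  NZCV=1000
8: · ADDHI
9: · SUBGT
10: · MOVGE

FIX = (r3, 0x95)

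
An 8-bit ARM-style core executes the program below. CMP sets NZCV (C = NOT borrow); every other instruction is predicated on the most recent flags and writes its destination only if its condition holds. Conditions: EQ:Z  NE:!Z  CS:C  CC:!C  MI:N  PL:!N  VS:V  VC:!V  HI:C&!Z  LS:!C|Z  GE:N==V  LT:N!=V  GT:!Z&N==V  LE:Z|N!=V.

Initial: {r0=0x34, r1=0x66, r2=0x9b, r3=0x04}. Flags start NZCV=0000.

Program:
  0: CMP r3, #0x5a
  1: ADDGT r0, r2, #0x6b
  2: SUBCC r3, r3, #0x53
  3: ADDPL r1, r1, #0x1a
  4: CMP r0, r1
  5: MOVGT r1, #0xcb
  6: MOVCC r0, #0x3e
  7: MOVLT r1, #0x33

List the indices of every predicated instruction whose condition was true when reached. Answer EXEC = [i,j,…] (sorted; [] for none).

EXEC = [2,6,7]

[0] flags=1000 → (cmp)
[1] flags=1000 GT?F → skip
[2] flags=1000 CC?T → r3=0xb1
[3] flags=1000 PL?F → skip
[4] flags=1000 → (cmp)
[5] flags=1000 GT?F → skip
[6] flags=1000 CC?T → r0=0x3e
[7] flags=1000 LT?T → r1=0x33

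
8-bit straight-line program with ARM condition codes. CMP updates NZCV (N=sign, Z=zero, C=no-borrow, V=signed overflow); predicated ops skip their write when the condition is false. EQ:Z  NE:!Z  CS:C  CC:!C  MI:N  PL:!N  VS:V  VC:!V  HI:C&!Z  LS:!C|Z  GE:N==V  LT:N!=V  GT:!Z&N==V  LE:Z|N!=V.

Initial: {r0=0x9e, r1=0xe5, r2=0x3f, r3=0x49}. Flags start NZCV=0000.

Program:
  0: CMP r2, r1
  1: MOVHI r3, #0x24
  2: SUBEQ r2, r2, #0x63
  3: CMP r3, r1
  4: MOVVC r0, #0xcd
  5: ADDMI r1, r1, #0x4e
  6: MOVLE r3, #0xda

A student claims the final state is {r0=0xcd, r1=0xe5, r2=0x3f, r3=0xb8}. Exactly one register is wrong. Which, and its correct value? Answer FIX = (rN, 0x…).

[0] flags=0000 → (cmp)
[1] flags=0000 HI?F → skip
[2] flags=0000 EQ?F → skip
[3] flags=0000 → (cmp)
[4] flags=0000 VC?T → r0=0xcd
[5] flags=0000 MI?F → skip
[6] flags=0000 LE?F → skip

FIX = (r3, 0x49)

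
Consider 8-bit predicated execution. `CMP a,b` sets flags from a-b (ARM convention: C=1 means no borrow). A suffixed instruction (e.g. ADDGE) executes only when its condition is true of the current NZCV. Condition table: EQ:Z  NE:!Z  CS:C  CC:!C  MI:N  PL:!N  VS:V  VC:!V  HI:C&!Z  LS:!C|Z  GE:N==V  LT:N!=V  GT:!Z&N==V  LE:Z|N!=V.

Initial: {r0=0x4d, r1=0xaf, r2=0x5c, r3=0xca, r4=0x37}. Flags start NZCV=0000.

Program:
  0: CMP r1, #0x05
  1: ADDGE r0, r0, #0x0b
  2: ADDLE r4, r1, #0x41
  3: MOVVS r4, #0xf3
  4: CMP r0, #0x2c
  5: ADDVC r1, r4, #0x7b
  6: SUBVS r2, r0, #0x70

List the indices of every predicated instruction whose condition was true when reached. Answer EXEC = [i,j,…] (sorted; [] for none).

[0] flags=1010 → (cmp)
[1] flags=1010 GE?F → skip
[2] flags=1010 LE?T → r4=0xf0
[3] flags=1010 VS?F → skip
[4] flags=0010 → (cmp)
[5] flags=0010 VC?T → r1=0x6b
[6] flags=0010 VS?F → skip

EXEC = [2,5]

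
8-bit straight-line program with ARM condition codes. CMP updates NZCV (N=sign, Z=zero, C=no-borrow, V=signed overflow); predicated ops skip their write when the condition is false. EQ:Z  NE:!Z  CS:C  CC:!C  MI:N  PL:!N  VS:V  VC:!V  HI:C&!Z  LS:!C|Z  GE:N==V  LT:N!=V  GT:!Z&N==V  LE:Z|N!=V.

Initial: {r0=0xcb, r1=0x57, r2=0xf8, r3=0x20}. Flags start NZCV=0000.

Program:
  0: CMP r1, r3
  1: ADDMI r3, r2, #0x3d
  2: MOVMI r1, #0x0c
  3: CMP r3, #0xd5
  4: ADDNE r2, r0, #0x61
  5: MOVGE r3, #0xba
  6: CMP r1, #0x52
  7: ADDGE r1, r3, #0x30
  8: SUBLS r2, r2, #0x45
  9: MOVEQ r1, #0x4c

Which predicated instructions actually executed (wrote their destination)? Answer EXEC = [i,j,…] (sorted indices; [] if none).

EXEC = [4,5,7]

[0] flags=0010 → (cmp)
[1] flags=0010 MI?F → skip
[2] flags=0010 MI?F → skip
[3] flags=0000 → (cmp)
[4] flags=0000 NE?T → r2=0x2c
[5] flags=0000 GE?T → r3=0xba
[6] flags=0010 → (cmp)
[7] flags=0010 GE?T → r1=0xea
[8] flags=0010 LS?F → skip
[9] flags=0010 EQ?F → skip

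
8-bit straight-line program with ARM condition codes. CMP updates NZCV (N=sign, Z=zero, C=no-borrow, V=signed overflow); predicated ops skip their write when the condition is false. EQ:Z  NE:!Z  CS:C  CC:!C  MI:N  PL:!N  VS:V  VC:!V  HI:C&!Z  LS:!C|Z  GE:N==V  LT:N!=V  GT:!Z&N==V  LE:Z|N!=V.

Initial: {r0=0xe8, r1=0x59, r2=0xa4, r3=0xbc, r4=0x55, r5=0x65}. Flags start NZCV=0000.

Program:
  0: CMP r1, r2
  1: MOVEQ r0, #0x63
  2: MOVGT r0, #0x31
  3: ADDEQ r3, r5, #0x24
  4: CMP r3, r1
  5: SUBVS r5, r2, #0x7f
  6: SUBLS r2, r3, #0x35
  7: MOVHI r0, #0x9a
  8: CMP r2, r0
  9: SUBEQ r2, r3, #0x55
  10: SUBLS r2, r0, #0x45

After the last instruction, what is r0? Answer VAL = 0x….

0: ✓ CMP  NZCV=1001
1: · MOVEQ
2: ✓ MOVGT  r0←0x31
3: · ADDEQ
4: ✓ CMP  NZCV=0011
5: ✓ SUBVS  r5←0x25
6: · SUBLS
7: ✓ MOVHI  r0←0x9a
8: ✓ CMP  NZCV=0010
9: · SUBEQ
10: · SUBLS

VAL = 0x9a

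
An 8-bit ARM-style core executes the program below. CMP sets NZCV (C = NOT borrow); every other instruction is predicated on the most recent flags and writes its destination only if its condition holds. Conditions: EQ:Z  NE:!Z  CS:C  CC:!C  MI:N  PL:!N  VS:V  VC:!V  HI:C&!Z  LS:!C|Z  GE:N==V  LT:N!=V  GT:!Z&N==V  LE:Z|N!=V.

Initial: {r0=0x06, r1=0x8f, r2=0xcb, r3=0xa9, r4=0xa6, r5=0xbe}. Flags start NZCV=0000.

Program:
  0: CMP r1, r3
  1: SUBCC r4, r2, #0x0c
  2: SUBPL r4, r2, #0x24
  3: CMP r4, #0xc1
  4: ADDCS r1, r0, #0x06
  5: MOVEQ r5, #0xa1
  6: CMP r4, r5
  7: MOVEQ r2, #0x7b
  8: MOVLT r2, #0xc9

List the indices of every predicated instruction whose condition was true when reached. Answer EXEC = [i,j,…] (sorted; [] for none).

0: ✓ CMP  NZCV=1000
1: ✓ SUBCC  r4←0xbf
2: · SUBPL
3: ✓ CMP  NZCV=1000
4: · ADDCS
5: · MOVEQ
6: ✓ CMP  NZCV=0010
7: · MOVEQ
8: · MOVLT

EXEC = [1]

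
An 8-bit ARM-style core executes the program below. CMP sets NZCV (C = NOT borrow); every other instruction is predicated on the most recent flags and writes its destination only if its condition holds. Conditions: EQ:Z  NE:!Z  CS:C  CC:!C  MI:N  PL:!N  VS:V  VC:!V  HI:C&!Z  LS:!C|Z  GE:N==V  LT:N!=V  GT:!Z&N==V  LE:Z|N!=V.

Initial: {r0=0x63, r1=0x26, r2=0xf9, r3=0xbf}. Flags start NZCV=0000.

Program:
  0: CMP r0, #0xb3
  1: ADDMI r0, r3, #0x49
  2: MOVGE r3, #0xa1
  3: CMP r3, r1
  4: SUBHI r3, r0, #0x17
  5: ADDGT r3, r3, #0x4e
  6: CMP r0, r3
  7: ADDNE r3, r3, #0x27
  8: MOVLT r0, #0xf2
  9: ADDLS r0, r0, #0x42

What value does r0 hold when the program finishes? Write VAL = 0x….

[0] flags=1001 → (cmp)
[1] flags=1001 MI?T → r0=0x08
[2] flags=1001 GE?T → r3=0xa1
[3] flags=0011 → (cmp)
[4] flags=0011 HI?T → r3=0xf1
[5] flags=0011 GT?F → skip
[6] flags=0000 → (cmp)
[7] flags=0000 NE?T → r3=0x18
[8] flags=0000 LT?F → skip
[9] flags=0000 LS?T → r0=0x4a

VAL = 0x4a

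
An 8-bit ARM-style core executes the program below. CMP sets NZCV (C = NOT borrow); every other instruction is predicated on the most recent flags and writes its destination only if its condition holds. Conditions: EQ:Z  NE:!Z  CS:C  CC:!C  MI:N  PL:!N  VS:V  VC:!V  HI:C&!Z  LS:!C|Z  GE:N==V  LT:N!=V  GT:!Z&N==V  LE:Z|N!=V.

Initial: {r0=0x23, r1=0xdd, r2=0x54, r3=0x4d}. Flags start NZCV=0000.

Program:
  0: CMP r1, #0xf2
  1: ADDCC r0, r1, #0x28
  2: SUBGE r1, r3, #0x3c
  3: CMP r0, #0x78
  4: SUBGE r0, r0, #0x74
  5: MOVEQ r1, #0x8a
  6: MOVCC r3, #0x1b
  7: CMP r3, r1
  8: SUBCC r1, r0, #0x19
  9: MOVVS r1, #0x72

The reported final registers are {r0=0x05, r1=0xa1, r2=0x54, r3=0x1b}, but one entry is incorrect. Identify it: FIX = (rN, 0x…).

0: ✓ CMP  NZCV=1000
1: ✓ ADDCC  r0←0x05
2: · SUBGE
3: ✓ CMP  NZCV=1000
4: · SUBGE
5: · MOVEQ
6: ✓ MOVCC  r3←0x1b
7: ✓ CMP  NZCV=0000
8: ✓ SUBCC  r1←0xec
9: · MOVVS

FIX = (r1, 0xec)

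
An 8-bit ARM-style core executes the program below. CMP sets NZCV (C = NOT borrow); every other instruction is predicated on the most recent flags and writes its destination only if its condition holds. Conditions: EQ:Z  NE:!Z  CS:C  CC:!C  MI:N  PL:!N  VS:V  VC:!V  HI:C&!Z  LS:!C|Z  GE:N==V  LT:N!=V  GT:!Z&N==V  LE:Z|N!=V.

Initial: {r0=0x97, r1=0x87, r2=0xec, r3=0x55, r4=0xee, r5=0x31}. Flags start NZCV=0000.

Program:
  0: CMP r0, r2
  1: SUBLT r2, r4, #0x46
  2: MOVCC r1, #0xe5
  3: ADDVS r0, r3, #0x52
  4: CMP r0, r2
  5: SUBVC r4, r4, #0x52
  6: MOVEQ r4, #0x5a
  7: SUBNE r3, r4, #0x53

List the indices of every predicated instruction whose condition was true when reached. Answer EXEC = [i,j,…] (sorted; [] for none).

0: ✓ CMP  NZCV=1000
1: ✓ SUBLT  r2←0xa8
2: ✓ MOVCC  r1←0xe5
3: · ADDVS
4: ✓ CMP  NZCV=1000
5: ✓ SUBVC  r4←0x9c
6: · MOVEQ
7: ✓ SUBNE  r3←0x49

EXEC = [1,2,5,7]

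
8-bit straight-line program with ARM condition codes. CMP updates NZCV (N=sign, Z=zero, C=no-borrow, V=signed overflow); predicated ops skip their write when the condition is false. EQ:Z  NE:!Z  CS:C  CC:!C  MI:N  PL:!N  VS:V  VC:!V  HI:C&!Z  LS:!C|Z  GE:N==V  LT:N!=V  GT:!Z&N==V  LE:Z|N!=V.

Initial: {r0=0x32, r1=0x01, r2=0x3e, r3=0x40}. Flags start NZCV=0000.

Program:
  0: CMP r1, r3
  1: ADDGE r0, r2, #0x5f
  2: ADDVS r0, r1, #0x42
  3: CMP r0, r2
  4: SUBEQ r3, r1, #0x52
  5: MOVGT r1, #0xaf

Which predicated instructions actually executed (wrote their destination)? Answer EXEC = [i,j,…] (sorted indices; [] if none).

0: ✓ CMP  NZCV=1000
1: · ADDGE
2: · ADDVS
3: ✓ CMP  NZCV=1000
4: · SUBEQ
5: · MOVGT

EXEC = []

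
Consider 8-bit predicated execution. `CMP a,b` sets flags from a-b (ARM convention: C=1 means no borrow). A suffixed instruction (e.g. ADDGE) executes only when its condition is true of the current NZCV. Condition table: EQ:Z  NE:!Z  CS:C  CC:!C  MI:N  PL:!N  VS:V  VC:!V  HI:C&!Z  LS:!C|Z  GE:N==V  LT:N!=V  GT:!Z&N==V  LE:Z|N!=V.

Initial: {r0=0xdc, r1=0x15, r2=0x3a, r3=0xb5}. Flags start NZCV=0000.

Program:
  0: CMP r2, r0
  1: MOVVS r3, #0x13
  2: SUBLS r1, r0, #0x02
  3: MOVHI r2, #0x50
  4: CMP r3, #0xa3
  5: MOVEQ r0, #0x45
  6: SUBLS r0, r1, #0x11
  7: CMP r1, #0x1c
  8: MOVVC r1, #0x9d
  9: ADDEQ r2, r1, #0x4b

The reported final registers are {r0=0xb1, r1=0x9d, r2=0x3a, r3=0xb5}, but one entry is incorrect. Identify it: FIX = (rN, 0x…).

FIX = (r0, 0xdc)

0: ✓ CMP  NZCV=0000
1: · MOVVS
2: ✓ SUBLS  r1←0xda
3: · MOVHI
4: ✓ CMP  NZCV=0010
5: · MOVEQ
6: · SUBLS
7: ✓ CMP  NZCV=1010
8: ✓ MOVVC  r1←0x9d
9: · ADDEQ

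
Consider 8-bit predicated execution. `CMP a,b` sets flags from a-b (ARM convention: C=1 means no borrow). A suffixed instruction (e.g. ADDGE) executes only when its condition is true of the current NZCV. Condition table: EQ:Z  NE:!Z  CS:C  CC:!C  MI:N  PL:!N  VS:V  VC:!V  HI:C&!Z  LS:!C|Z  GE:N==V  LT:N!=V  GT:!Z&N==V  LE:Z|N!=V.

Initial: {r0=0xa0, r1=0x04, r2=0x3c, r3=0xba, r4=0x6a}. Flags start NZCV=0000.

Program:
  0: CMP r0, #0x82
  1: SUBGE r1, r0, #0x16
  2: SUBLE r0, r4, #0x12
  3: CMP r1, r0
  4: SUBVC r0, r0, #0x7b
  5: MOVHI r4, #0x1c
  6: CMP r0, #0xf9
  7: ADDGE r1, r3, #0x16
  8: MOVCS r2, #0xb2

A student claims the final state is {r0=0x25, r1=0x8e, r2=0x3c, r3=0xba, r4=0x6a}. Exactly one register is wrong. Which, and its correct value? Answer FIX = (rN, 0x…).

FIX = (r1, 0xd0)

0: ✓ CMP  NZCV=0010
1: ✓ SUBGE  r1←0x8a
2: · SUBLE
3: ✓ CMP  NZCV=1000
4: ✓ SUBVC  r0←0x25
5: · MOVHI
6: ✓ CMP  NZCV=0000
7: ✓ ADDGE  r1←0xd0
8: · MOVCS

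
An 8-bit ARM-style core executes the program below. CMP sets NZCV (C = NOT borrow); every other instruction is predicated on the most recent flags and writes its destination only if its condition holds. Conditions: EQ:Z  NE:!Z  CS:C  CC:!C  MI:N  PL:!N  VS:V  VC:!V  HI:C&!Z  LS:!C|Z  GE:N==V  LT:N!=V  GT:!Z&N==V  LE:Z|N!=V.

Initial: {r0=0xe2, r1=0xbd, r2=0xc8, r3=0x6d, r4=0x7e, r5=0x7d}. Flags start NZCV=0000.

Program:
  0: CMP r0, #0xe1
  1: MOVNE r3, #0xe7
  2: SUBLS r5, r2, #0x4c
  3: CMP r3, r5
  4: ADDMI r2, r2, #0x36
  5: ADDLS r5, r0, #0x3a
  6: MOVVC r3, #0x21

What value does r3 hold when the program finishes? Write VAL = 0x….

VAL = 0xe7

0: ✓ CMP  NZCV=0010
1: ✓ MOVNE  r3←0xe7
2: · SUBLS
3: ✓ CMP  NZCV=0011
4: · ADDMI
5: · ADDLS
6: · MOVVC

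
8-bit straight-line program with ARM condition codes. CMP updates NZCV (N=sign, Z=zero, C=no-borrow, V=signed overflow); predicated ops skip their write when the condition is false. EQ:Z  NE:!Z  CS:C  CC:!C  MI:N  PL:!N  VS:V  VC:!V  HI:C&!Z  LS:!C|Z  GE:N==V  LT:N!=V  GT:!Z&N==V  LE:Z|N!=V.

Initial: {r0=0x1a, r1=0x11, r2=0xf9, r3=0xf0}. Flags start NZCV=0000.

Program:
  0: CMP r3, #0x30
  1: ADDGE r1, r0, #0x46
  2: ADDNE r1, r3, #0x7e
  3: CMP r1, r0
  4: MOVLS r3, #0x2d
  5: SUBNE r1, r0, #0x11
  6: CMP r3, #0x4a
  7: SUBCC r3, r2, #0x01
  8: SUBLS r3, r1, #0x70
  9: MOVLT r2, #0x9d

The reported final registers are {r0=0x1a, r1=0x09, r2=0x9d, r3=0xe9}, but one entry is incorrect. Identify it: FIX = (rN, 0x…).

FIX = (r3, 0xf0)

[0] flags=1010 → (cmp)
[1] flags=1010 GE?F → skip
[2] flags=1010 NE?T → r1=0x6e
[3] flags=0010 → (cmp)
[4] flags=0010 LS?F → skip
[5] flags=0010 NE?T → r1=0x09
[6] flags=1010 → (cmp)
[7] flags=1010 CC?F → skip
[8] flags=1010 LS?F → skip
[9] flags=1010 LT?T → r2=0x9d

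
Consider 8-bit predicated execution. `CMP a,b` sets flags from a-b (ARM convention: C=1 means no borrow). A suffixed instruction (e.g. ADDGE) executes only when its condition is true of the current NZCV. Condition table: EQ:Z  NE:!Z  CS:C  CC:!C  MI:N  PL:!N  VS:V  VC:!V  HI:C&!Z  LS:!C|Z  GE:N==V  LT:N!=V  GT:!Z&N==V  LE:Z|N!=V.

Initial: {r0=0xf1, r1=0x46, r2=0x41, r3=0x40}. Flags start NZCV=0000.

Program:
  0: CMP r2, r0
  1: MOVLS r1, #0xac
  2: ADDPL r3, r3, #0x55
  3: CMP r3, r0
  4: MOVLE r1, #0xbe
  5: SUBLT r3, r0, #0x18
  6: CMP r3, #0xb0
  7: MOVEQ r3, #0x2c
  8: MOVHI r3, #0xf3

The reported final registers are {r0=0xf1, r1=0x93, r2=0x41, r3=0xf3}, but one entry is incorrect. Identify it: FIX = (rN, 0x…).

[0] flags=0000 → (cmp)
[1] flags=0000 LS?T → r1=0xac
[2] flags=0000 PL?T → r3=0x95
[3] flags=1000 → (cmp)
[4] flags=1000 LE?T → r1=0xbe
[5] flags=1000 LT?T → r3=0xd9
[6] flags=0010 → (cmp)
[7] flags=0010 EQ?F → skip
[8] flags=0010 HI?T → r3=0xf3

FIX = (r1, 0xbe)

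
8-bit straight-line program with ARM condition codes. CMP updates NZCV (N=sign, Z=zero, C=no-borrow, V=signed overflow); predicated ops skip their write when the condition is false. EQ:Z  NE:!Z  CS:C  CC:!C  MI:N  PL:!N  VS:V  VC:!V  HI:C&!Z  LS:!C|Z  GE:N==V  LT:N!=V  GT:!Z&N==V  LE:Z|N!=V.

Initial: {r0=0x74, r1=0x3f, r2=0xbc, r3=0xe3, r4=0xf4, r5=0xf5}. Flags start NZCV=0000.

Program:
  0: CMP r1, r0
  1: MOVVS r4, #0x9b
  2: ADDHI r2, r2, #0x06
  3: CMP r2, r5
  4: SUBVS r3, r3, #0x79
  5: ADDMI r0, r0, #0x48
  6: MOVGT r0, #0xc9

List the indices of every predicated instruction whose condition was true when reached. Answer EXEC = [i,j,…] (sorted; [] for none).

EXEC = [5]

[0] flags=1000 → (cmp)
[1] flags=1000 VS?F → skip
[2] flags=1000 HI?F → skip
[3] flags=1000 → (cmp)
[4] flags=1000 VS?F → skip
[5] flags=1000 MI?T → r0=0xbc
[6] flags=1000 GT?F → skip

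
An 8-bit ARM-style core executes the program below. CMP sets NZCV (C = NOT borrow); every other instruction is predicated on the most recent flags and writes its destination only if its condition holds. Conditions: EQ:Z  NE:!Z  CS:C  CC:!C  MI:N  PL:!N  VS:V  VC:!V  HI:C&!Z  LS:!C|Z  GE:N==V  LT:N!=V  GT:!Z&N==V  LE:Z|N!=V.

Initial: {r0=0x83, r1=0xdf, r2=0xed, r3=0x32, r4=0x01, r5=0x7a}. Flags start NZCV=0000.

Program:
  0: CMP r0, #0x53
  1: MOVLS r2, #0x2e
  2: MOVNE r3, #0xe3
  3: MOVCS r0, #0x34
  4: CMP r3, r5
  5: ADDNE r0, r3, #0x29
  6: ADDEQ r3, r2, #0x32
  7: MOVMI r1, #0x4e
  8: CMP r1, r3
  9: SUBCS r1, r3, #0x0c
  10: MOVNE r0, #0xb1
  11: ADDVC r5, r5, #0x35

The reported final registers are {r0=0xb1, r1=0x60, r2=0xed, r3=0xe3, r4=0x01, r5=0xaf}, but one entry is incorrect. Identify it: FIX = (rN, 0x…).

0: ✓ CMP  NZCV=0011
1: · MOVLS
2: ✓ MOVNE  r3←0xe3
3: ✓ MOVCS  r0←0x34
4: ✓ CMP  NZCV=0011
5: ✓ ADDNE  r0←0x0c
6: · ADDEQ
7: · MOVMI
8: ✓ CMP  NZCV=1000
9: · SUBCS
10: ✓ MOVNE  r0←0xb1
11: ✓ ADDVC  r5←0xaf

FIX = (r1, 0xdf)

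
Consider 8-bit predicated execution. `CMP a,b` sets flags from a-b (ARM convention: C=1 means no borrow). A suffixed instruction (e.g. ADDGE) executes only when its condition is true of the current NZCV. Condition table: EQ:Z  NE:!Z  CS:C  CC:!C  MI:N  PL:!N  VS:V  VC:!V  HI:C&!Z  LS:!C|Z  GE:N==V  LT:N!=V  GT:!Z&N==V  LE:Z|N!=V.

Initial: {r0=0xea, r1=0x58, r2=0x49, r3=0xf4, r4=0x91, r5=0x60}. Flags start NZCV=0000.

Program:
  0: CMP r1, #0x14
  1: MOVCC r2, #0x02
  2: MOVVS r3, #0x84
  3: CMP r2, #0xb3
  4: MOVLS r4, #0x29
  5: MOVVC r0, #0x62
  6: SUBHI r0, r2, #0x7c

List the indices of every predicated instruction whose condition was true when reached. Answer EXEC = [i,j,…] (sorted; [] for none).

EXEC = [4]

0: ✓ CMP  NZCV=0010
1: · MOVCC
2: · MOVVS
3: ✓ CMP  NZCV=1001
4: ✓ MOVLS  r4←0x29
5: · MOVVC
6: · SUBHI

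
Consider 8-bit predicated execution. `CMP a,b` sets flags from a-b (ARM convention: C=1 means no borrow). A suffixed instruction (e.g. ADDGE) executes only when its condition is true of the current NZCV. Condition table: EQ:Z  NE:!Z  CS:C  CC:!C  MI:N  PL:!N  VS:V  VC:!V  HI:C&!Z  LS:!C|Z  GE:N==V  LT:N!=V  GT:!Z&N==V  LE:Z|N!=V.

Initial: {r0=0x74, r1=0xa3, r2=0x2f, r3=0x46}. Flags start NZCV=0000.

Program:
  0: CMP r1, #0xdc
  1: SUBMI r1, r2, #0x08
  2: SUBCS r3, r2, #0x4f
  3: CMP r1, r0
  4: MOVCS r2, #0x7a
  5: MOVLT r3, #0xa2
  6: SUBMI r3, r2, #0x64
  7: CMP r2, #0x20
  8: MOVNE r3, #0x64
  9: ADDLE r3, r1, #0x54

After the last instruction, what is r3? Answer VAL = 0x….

VAL = 0x64

0: ✓ CMP  NZCV=1000
1: ✓ SUBMI  r1←0x27
2: · SUBCS
3: ✓ CMP  NZCV=1000
4: · MOVCS
5: ✓ MOVLT  r3←0xa2
6: ✓ SUBMI  r3←0xcb
7: ✓ CMP  NZCV=0010
8: ✓ MOVNE  r3←0x64
9: · ADDLE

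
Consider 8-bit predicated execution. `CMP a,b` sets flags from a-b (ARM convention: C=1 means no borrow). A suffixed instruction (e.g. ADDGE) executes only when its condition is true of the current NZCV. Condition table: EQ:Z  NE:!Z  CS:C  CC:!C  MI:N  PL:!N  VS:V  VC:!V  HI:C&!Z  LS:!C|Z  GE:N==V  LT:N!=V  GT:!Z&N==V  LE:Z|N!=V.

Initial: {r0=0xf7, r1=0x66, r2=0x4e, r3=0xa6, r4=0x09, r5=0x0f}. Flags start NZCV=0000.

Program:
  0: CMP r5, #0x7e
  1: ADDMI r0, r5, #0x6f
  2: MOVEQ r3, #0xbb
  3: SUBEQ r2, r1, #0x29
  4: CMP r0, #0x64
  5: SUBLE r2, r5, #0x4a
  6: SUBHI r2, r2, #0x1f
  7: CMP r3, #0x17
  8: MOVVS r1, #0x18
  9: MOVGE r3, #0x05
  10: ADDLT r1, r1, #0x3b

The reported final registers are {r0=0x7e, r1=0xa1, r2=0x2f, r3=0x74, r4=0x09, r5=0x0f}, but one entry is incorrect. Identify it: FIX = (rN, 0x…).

[0] flags=1000 → (cmp)
[1] flags=1000 MI?T → r0=0x7e
[2] flags=1000 EQ?F → skip
[3] flags=1000 EQ?F → skip
[4] flags=0010 → (cmp)
[5] flags=0010 LE?F → skip
[6] flags=0010 HI?T → r2=0x2f
[7] flags=1010 → (cmp)
[8] flags=1010 VS?F → skip
[9] flags=1010 GE?F → skip
[10] flags=1010 LT?T → r1=0xa1

FIX = (r3, 0xa6)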